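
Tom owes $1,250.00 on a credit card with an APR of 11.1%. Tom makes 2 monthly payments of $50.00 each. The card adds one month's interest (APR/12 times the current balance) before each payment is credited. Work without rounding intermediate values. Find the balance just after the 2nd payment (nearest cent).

Monthly rate r = 11.1%/12 = 0.925% = 0.00925.
Each month: B ← B·(1+r) − $50.00.
Month 1: interest $11.56; balance after payment $1,211.56.
Month 2: interest $11.21; balance after payment $1,172.77.

$1,172.77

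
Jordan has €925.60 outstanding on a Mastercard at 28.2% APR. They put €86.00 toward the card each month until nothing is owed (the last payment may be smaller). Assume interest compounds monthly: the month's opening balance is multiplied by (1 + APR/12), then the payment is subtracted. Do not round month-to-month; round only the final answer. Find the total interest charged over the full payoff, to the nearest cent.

€154.23

Monthly rate r = 28.2%/12 = 2.35% = 0.0235.
Payoff takes n = ⌈−ln(1 − rB₀/P)/ln(1+r)⌉ = ⌈12.553⌉ = 13 payments; the last is €47.83.
Total paid = 12·€86.00 + €47.83 = €1,079.83.
Total interest = total paid − principal = €1,079.83 − €925.60 = €154.23.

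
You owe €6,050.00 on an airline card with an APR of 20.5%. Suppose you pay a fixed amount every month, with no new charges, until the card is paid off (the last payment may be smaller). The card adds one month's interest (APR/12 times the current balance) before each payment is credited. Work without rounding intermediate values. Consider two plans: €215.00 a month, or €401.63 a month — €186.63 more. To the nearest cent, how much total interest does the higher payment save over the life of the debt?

Monthly rate r = 20.5%/12 = 1.70833% = 0.0170833.
At €215.00/mo: n = ⌈−ln(1 − rB₀/P)/ln(1+r)⌉ = 39 payments (last €147.91); total interest = total paid − €6,050.00 = €2,267.91.
At €401.63/mo: 18 payments (last €227.24); total interest €1,004.95.
Interest saved = €2,267.91 − €1,004.95 = €1,262.96.

€1,262.96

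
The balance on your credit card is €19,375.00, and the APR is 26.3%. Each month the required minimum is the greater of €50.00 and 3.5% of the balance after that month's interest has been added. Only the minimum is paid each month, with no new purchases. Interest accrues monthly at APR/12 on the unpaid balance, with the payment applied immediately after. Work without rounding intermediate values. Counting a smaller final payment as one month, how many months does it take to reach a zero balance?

233 months

Monthly rate r = 26.3%/12 = 2.19167% = 0.0219167.
While 3.5% of the post-interest balance exceeds €50.00, each month B ← (B·(1+r))·(1 − 0.035), i.e. B shrinks by the factor (1+r)·0.965 = 0.98615.
This holds for months 1–189. Entering month 190 the balance is €1,388.13; 3.5% of the post-interest balance is now below €50.00, so the flat €50.00 minimum applies from here.
From month 190 a fixed €50.00 at rate r clears €1,388.13 in 44 more payments. Total: 189 + 44 = 233 months.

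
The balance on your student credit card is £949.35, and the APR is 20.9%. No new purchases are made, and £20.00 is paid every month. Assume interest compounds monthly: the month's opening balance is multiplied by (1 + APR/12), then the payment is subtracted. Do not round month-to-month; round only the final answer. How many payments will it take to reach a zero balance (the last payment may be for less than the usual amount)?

Monthly rate r = 20.9%/12 = 1.74167% = 0.0174167.
Recurrence: B ← B·(1+r) − £20.00.
Month 1: interest £16.53; balance after payment £945.88.
Month 2: interest £16.47; balance after payment £942.36.
Closed form: n = −ln(1 − rB₀/P)/ln(1+r) = −ln(0.17327)/ln(1.01742) ≈ 101.518, so the balance reaches zero during payment 102.

102 payments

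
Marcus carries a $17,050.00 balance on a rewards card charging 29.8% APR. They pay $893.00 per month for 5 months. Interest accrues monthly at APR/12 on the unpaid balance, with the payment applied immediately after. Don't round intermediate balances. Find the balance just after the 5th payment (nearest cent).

Monthly rate r = 29.8%/12 = 2.48333% = 0.0248333.
Each month: B ← B·(1+r) − $893.00.
Month 1: interest $423.41; balance after payment $16,580.41.
Month 2: interest $411.75; balance after payment $16,099.16.
Month 3: interest $399.80; balance after payment $15,605.95.
Month 4: interest $387.55; balance after payment $15,100.50.
Month 5: interest $375.00; balance after payment $14,582.49.

$14,582.49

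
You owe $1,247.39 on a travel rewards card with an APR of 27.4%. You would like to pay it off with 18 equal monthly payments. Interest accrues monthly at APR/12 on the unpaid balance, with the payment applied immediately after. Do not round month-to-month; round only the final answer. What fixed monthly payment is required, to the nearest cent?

Monthly rate r = 27.4%/12 = 2.28333% = 0.0228333.
Level-payment amortization: P = B₀·r / (1 − (1+r)^(−n)) = 1247.39·0.0228333 / (1 − 1.02283^(−18)).
Denominator 1 − (1+r)^(−18) = 0.333941634.
P = 28.4821 / 0.333941634 ≈ 85.29.

$85.29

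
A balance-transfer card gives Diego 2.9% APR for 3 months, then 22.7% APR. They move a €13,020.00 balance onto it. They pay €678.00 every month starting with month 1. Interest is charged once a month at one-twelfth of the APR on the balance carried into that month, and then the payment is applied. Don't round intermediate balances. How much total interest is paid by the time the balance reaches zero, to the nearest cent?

Promo months 1–3 at r₀ = 2.9%/12 = 0.00241667; months 4+ at r₁ = 22.7%/12 = 0.0189167.
After month 3: iterate B ← B·(1+r₀) − €678.00 for 3 months → €11,075.70.
Then at r₁ with €678.00/mo: n₂ = −ln(1 − r₁·B/P)/ln(1+r₁) ≈ 19.72 → 20 more payments.
Total paid = 22·€678.00 + €492.75 = €15,408.75; interest = €15,408.75 − €13,020.00 = €2,388.75.

€2,388.75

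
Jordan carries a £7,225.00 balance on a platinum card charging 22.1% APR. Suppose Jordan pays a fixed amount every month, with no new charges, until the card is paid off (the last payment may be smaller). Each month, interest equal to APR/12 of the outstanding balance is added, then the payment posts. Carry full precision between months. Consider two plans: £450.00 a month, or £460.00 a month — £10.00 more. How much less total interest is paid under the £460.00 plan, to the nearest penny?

Monthly rate r = 22.1%/12 = 1.84167% = 0.0184167.
At £450.00/mo: n = ⌈−ln(1 − rB₀/P)/ln(1+r)⌉ = 20 payments (last £94.45); total interest = total paid − £7,225.00 = £1,419.45.
At £460.00/mo: 19 payments (last £327.71); total interest £1,382.71.
Interest saved = £1,419.45 − £1,382.71 = £36.74.

£36.74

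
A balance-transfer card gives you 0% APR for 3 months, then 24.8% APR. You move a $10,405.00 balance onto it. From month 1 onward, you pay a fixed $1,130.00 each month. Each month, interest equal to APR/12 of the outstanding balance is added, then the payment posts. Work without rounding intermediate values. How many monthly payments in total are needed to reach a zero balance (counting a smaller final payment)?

Promo months 1–3 at r₀ = 0%/12 = 0; months 4+ at r₁ = 24.8%/12 = 0.0206667.
After month 3 (no interest yet): B = $10,405.00 − 3·$1,130.00 = $7,015.00.
Then at r₁ with $1,130.00/mo: n₂ = −ln(1 − r₁·B/P)/ln(1+r₁) ≈ 6.71 → 7 more payments.

10 months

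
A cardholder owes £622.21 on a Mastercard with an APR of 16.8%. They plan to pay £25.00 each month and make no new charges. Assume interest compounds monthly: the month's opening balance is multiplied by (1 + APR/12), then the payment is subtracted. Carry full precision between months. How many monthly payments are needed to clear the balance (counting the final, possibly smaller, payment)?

Monthly rate r = 16.8%/12 = 1.4% = 0.014.
Recurrence: B ← B·(1+r) − £25.00.
Month 1: interest £8.71; balance after payment £605.92.
Month 2: interest £8.48; balance after payment £589.40.
Closed form: n = −ln(1 − rB₀/P)/ln(1+r) = −ln(0.65156)/ln(1.014) ≈ 30.812, so the balance reaches zero during payment 31.

31 payments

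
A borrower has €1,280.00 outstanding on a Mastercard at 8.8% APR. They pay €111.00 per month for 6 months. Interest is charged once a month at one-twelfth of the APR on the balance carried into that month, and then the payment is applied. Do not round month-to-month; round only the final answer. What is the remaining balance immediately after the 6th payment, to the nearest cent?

Monthly rate r = 8.8%/12 = 0.733333% = 0.00733333.
Each month: B ← B·(1+r) − €111.00.
Month 1: interest €9.39; balance after payment €1,178.39.
Month 2: interest €8.64; balance after payment €1,076.03.
Month 3: interest €7.89; balance after payment €972.92.
Month 4: interest €7.13; balance after payment €869.05.
Month 5: interest €6.37; balance after payment €764.43.
Month 6: interest €5.61; balance after payment €659.03.

€659.03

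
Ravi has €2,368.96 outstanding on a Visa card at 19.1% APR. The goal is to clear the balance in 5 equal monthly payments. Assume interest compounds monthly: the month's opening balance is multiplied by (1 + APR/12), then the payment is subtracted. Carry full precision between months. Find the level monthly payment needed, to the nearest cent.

€496.65

Monthly rate r = 19.1%/12 = 1.59167% = 0.0159167.
Level-payment amortization: P = B₀·r / (1 − (1+r)^(−n)) = 2368.96·0.0159167 / (1 − 1.01592^(−5)).
Denominator 1 − (1+r)^(−5) = 0.0759199935.
P = 37.7059 / 0.0759199935 ≈ 496.65.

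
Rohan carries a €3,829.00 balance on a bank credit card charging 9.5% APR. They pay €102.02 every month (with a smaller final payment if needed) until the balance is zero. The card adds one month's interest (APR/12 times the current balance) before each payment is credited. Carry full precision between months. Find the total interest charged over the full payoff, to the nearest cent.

Monthly rate r = 9.5%/12 = 0.791667% = 0.00791667.
Payoff takes n = ⌈−ln(1 − rB₀/P)/ln(1+r)⌉ = ⌈44.712⌉ = 45 payments; the last is €72.76.
Total paid = 44·€102.02 + €72.76 = €4,561.64.
Total interest = total paid − principal = €4,561.64 − €3,829.00 = €732.64.

€732.64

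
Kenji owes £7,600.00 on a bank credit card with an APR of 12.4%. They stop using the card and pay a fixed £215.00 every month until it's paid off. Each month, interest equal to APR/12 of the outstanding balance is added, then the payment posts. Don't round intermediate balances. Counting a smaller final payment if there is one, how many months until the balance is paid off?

Monthly rate r = 12.4%/12 = 1.03333% = 0.0103333.
Recurrence: B ← B·(1+r) − £215.00.
Month 1: interest £78.53; balance after payment £7,463.53.
Month 2: interest £77.12; balance after payment £7,325.66.
Closed form: n = −ln(1 − rB₀/P)/ln(1+r) = −ln(0.63473)/ln(1.01033) ≈ 44.216, so the balance reaches zero during payment 45.

45 payments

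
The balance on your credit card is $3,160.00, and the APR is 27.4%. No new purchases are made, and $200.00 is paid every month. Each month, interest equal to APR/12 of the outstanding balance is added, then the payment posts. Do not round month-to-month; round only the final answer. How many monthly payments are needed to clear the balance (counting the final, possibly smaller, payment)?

20 payments

Monthly rate r = 27.4%/12 = 2.28333% = 0.0228333.
Recurrence: B ← B·(1+r) − $200.00.
Month 1: interest $72.15; balance after payment $3,032.15.
Month 2: interest $69.23; balance after payment $2,901.39.
Closed form: n = −ln(1 − rB₀/P)/ln(1+r) = −ln(0.63923)/ln(1.02283) ≈ 19.821, so the balance reaches zero during payment 20.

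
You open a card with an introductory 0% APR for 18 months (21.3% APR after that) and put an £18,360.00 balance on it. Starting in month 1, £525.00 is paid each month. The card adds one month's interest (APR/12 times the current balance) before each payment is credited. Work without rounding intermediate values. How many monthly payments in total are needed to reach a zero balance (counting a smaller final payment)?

39 payments

Promo months 1–18 at r₀ = 0%/12 = 0; months 19+ at r₁ = 21.3%/12 = 0.01775.
After month 18 (no interest yet): B = £18,360.00 − 18·£525.00 = £8,910.00.
Then at r₁ with £525.00/mo: n₂ = −ln(1 − r₁·B/P)/ln(1+r₁) ≈ 20.37 → 21 more payments.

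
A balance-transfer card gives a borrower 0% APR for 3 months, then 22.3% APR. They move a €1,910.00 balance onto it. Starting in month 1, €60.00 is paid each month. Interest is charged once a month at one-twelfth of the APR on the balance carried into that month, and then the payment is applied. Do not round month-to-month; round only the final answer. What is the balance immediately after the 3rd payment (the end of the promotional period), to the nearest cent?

€1,730.00

Promo months 1–3 at r₀ = 0%/12 = 0; months 4+ at r₁ = 22.3%/12 = 0.0185833.
After month 3 (no interest yet): B = €1,910.00 − 3·€60.00 = €1,730.00.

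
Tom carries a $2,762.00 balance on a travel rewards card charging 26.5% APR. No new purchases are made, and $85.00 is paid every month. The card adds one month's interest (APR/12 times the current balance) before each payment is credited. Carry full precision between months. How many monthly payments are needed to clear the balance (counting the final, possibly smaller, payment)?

Monthly rate r = 26.5%/12 = 2.20833% = 0.0220833.
Recurrence: B ← B·(1+r) − $85.00.
Month 1: interest $60.99; balance after payment $2,737.99.
Month 2: interest $60.46; balance after payment $2,713.46.
Closed form: n = −ln(1 − rB₀/P)/ln(1+r) = −ln(0.28242)/ln(1.02208) ≈ 57.884, so the balance reaches zero during payment 58.

58 payments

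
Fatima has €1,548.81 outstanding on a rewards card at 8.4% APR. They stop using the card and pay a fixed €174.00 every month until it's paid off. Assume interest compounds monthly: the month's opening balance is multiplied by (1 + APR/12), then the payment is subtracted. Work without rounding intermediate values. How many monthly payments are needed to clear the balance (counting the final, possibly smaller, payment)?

10 months

Monthly rate r = 8.4%/12 = 0.7% = 0.007.
Recurrence: B ← B·(1+r) − €174.00.
Month 1: interest €10.84; balance after payment €1,385.65.
Month 2: interest €9.70; balance after payment €1,221.35.
Closed form: n = −ln(1 − rB₀/P)/ln(1+r) = −ln(0.93769)/ln(1.007) ≈ 9.223, so the balance reaches zero during payment 10.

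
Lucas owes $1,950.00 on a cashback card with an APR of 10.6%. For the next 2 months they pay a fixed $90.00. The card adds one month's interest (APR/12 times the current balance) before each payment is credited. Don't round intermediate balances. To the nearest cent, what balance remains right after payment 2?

Monthly rate r = 10.6%/12 = 0.883333% = 0.00883333.
Each month: B ← B·(1+r) − $90.00.
Month 1: interest $17.23; balance after payment $1,877.22.
Month 2: interest $16.58; balance after payment $1,803.81.

$1,803.81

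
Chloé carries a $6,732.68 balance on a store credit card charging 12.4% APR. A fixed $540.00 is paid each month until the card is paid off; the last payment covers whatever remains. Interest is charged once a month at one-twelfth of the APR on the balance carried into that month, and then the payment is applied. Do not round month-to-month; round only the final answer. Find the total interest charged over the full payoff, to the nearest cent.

Monthly rate r = 12.4%/12 = 1.03333% = 0.0103333.
Payoff takes n = ⌈−ln(1 − rB₀/P)/ln(1+r)⌉ = ⌈13.416⌉ = 14 payments; the last is $225.50.
Total paid = 13·$540.00 + $225.50 = $7,245.50.
Total interest = total paid − principal = $7,245.50 − $6,732.68 = $512.82.

$512.82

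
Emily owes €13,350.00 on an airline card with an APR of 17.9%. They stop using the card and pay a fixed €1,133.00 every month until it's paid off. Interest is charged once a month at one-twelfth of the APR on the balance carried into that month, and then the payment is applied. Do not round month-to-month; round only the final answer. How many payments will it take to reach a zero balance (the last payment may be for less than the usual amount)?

Monthly rate r = 17.9%/12 = 1.49167% = 0.0149167.
Recurrence: B ← B·(1+r) − €1,133.00.
Month 1: interest €199.14; balance after payment €12,416.14.
Month 2: interest €185.21; balance after payment €11,468.34.
Closed form: n = −ln(1 − rB₀/P)/ln(1+r) = −ln(0.82424)/ln(1.01492) ≈ 13.055, so the balance reaches zero during payment 14.

14 payments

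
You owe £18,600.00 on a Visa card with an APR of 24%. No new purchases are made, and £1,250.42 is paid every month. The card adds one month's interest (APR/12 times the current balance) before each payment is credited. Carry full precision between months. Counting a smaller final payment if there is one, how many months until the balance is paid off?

Monthly rate r = 24%/12 = 2% = 0.02.
Recurrence: B ← B·(1+r) − £1,250.42.
Month 1: interest £372.00; balance after payment £17,721.58.
Month 2: interest £354.43; balance after payment £16,825.59.
Closed form: n = −ln(1 − rB₀/P)/ln(1+r) = −ln(0.7025)/ln(1.02) ≈ 17.831, so the balance reaches zero during payment 18.

18 months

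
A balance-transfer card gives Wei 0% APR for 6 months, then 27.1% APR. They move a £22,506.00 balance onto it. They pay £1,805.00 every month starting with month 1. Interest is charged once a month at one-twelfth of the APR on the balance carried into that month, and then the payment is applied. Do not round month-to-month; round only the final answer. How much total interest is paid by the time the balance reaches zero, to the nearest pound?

£1,090

Promo months 1–6 at r₀ = 0%/12 = 0; months 7+ at r₁ = 27.1%/12 = 0.0225833.
After month 6 (no interest yet): B = £22,506.00 − 6·£1,805.00 = £11,676.00.
Then at r₁ with £1,805.00/mo: n₂ = −ln(1 − r₁·B/P)/ln(1+r₁) ≈ 7.07 → 8 more payments.
Total paid = 13·£1,805.00 + £130.55 = £23,595.55; interest = £23,595.55 − £22,506.00 = £1,089.55.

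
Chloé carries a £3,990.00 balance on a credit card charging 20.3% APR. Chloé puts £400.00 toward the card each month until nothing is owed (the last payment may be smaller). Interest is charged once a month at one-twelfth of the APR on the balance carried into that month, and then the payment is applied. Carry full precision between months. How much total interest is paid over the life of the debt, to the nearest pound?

Monthly rate r = 20.3%/12 = 1.69167% = 0.0169167.
Payoff takes n = ⌈−ln(1 − rB₀/P)/ln(1+r)⌉ = ⌈11.017⌉ = 12 payments; the last is £6.98.
Total paid = 11·£400.00 + £6.98 = £4,406.98.
Total interest = total paid − principal = £4,406.98 − £3,990.00 = £416.98.

£417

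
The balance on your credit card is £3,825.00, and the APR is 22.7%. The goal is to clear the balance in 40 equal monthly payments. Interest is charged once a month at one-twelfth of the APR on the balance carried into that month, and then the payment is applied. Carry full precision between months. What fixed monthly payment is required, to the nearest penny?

Monthly rate r = 22.7%/12 = 1.89167% = 0.0189167.
Level-payment amortization: P = B₀·r / (1 − (1+r)^(−n)) = 3825.00·0.0189167 / (1 − 1.01892^(−40)).
Denominator 1 − (1+r)^(−40) = 0.527443922.
P = 72.3562 / 0.527443922 ≈ 137.18.

£137.18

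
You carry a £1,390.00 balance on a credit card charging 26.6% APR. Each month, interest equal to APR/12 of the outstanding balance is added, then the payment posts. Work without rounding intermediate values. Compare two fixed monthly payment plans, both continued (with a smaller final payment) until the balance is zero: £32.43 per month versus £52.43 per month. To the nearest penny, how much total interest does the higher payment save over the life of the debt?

£2,315.39

Monthly rate r = 26.6%/12 = 2.21667% = 0.0221667.
At £32.43/mo: n = ⌈−ln(1 − rB₀/P)/ln(1+r)⌉ = 137 payments (last £23.66); total interest = total paid − £1,390.00 = £3,044.14.
At £52.43/mo: 41 payments (last £21.55); total interest £728.75.
Interest saved = £3,044.14 − £728.75 = £2,315.39.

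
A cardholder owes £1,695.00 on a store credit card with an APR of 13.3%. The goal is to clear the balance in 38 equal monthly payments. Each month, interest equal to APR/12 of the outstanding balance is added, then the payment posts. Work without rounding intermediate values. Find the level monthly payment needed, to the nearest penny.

£54.90

Monthly rate r = 13.3%/12 = 1.10833% = 0.0110833.
Level-payment amortization: P = B₀·r / (1 − (1+r)^(−n)) = 1695.00·0.0110833 / (1 − 1.01108^(−38)).
Denominator 1 − (1+r)^(−38) = 0.342197013.
P = 18.7863 / 0.342197013 ≈ 54.90.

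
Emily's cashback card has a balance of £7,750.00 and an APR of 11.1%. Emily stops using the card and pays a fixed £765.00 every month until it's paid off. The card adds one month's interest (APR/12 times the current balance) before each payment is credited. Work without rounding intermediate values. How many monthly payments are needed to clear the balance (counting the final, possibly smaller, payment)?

11 months

Monthly rate r = 11.1%/12 = 0.925% = 0.00925.
Recurrence: B ← B·(1+r) − £765.00.
Month 1: interest £71.69; balance after payment £7,056.69.
Month 2: interest £65.27; balance after payment £6,356.96.
Closed form: n = −ln(1 − rB₀/P)/ln(1+r) = −ln(0.90629)/ln(1.00925) ≈ 10.686, so the balance reaches zero during payment 11.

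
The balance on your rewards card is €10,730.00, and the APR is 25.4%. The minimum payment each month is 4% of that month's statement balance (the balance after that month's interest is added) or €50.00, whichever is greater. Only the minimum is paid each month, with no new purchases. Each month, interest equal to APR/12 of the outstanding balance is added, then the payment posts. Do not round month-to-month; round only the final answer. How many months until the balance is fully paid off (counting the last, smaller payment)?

145 months

Monthly rate r = 25.4%/12 = 2.11667% = 0.0211667.
While 4% of the post-interest balance exceeds €50.00, each month B ← (B·(1+r))·(1 − 0.04), i.e. B shrinks by the factor (1+r)·0.96 = 0.98032.
This holds for months 1–110. Entering month 111 the balance is €1,205.22; 4% of the post-interest balance is now below €50.00, so the flat €50.00 minimum applies from here.
From month 111 a fixed €50.00 at rate r clears €1,205.22 in 35 more payments. Total: 110 + 35 = 145 months.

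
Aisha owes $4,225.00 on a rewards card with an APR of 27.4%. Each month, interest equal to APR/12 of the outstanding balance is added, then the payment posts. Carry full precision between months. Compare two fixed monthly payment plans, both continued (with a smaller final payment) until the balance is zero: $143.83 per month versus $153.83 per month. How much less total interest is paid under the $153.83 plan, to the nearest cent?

$355.18

Monthly rate r = 27.4%/12 = 2.28333% = 0.0228333.
At $143.83/mo: n = ⌈−ln(1 − rB₀/P)/ln(1+r)⌉ = 50 payments (last $29.70); total interest = total paid − $4,225.00 = $2,852.37.
At $153.83/mo: 44 payments (last $107.50); total interest $2,497.19.
Interest saved = $2,852.37 − $2,497.19 = $355.18.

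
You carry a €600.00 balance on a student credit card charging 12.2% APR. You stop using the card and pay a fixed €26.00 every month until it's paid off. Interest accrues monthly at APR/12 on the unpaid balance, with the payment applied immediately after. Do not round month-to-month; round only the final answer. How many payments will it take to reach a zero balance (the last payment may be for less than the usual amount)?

Monthly rate r = 12.2%/12 = 1.01667% = 0.0101667.
Recurrence: B ← B·(1+r) − €26.00.
Month 1: interest €6.10; balance after payment €580.10.
Month 2: interest €5.90; balance after payment €560.00.
Closed form: n = −ln(1 − rB₀/P)/ln(1+r) = −ln(0.76538)/ln(1.01017) ≈ 26.433, so the balance reaches zero during payment 27.

27 months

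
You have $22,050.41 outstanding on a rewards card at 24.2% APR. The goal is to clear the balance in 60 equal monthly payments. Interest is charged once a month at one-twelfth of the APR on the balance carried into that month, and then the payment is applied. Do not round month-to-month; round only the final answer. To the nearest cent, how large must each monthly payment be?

$636.91

Monthly rate r = 24.2%/12 = 2.01667% = 0.0201667.
Level-payment amortization: P = B₀·r / (1 − (1+r)^(−n)) = 22050.41·0.0201667 / (1 − 1.02017^(−60)).
Denominator 1 − (1+r)^(−60) = 0.698190954.
P = 444.683 / 0.698190954 ≈ 636.91.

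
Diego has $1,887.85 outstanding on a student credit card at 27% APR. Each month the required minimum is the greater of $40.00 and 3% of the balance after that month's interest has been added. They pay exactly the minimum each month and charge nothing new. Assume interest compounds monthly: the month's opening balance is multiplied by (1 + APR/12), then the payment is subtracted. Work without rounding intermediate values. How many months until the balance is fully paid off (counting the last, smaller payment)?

Monthly rate r = 27%/12 = 2.25% = 0.0225.
While 3% of the post-interest balance exceeds $40.00, each month B ← (B·(1+r))·(1 − 0.03), i.e. B shrinks by the factor (1+r)·0.97 = 0.99182.
This holds for months 1–46. Entering month 47 the balance is $1,294.14; 3% of the post-interest balance is now below $40.00, so the flat $40.00 minimum applies from here.
From month 47 a fixed $40.00 at rate r clears $1,294.14 in 59 more payments. Total: 46 + 59 = 105 months.

105 months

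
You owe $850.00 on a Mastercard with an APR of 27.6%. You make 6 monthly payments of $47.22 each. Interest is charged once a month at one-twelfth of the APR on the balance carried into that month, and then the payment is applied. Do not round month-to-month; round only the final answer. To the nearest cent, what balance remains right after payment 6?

Monthly rate r = 27.6%/12 = 2.3% = 0.023.
Each month: B ← B·(1+r) − $47.22.
Month 1: interest $19.55; balance after payment $822.33.
Month 2: interest $18.91; balance after payment $794.02.
Month 3: interest $18.26; balance after payment $765.07.
Month 4: interest $17.60; balance after payment $735.44.
Month 5: interest $16.92; balance after payment $705.14.
Month 6: interest $16.22; balance after payment $674.14.

$674.14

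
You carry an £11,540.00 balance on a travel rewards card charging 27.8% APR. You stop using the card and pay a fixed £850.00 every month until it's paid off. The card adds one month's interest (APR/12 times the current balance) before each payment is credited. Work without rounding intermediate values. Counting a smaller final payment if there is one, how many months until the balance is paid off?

Monthly rate r = 27.8%/12 = 2.31667% = 0.0231667.
Recurrence: B ← B·(1+r) − £850.00.
Month 1: interest £267.34; balance after payment £10,957.34.
Month 2: interest £253.85; balance after payment £10,361.19.
Closed form: n = −ln(1 − rB₀/P)/ln(1+r) = −ln(0.68548)/ln(1.02317) ≈ 16.489, so the balance reaches zero during payment 17.

17 months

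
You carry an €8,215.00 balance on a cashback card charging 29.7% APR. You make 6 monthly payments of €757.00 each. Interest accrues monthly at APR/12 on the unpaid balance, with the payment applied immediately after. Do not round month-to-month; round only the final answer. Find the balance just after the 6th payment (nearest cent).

Monthly rate r = 29.7%/12 = 2.475% = 0.02475.
Each month: B ← B·(1+r) − €757.00.
Month 1: interest €203.32; balance after payment €7,661.32.
Month 2: interest €189.62; balance after payment €7,093.94.
Month 3: interest €175.57; balance after payment €6,512.51.
Month 4: interest €161.18; balance after payment €5,916.70.
Month 5: interest €146.44; balance after payment €5,306.14.
Month 6: interest €131.33; balance after payment €4,680.46.

€4,680.46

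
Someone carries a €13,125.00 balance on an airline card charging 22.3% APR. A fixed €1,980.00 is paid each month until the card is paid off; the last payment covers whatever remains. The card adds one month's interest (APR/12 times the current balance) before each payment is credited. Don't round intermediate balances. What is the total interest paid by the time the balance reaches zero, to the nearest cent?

€1,013.54

Monthly rate r = 22.3%/12 = 1.85833% = 0.0185833.
Payoff takes n = ⌈−ln(1 − rB₀/P)/ln(1+r)⌉ = ⌈7.140⌉ = 8 payments; the last is €278.54.
Total paid = 7·€1,980.00 + €278.54 = €14,138.54.
Total interest = total paid − principal = €14,138.54 − €13,125.00 = €1,013.54.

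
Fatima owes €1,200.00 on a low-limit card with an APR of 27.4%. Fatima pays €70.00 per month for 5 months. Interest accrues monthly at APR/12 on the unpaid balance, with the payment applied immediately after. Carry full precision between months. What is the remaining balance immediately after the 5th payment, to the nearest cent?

€977.05

Monthly rate r = 27.4%/12 = 2.28333% = 0.0228333.
Each month: B ← B·(1+r) − €70.00.
Month 1: interest €27.40; balance after payment €1,157.40.
Month 2: interest €26.43; balance after payment €1,113.83.
Month 3: interest €25.43; balance after payment €1,069.26.
Month 4: interest €24.41; balance after payment €1,023.67.
Month 5: interest €23.37; balance after payment €977.05.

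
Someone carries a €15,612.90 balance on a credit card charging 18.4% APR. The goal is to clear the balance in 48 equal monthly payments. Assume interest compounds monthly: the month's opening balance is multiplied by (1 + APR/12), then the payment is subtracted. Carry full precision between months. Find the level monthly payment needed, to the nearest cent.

€461.90

Monthly rate r = 18.4%/12 = 1.53333% = 0.0153333.
Level-payment amortization: P = B₀·r / (1 − (1+r)^(−n)) = 15612.90·0.0153333 / (1 − 1.01533^(−48)).
Denominator 1 − (1+r)^(−48) = 0.518290652.
P = 239.398 / 0.518290652 ≈ 461.90.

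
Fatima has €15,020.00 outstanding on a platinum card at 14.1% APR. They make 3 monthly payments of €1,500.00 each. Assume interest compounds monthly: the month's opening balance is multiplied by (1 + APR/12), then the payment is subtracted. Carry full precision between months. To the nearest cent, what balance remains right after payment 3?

Monthly rate r = 14.1%/12 = 1.175% = 0.01175.
Each month: B ← B·(1+r) − €1,500.00.
Month 1: interest €176.49; balance after payment €13,696.49.
Month 2: interest €160.93; balance after payment €12,357.42.
Month 3: interest €145.20; balance after payment €11,002.62.

€11,002.62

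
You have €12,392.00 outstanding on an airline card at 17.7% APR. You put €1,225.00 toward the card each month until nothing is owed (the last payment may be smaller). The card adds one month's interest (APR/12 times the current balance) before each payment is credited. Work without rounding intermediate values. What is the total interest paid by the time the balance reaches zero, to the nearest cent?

€1,127.21

Monthly rate r = 17.7%/12 = 1.475% = 0.01475.
Payoff takes n = ⌈−ln(1 − rB₀/P)/ln(1+r)⌉ = ⌈11.036⌉ = 12 payments; the last is €44.21.
Total paid = 11·€1,225.00 + €44.21 = €13,519.21.
Total interest = total paid − principal = €13,519.21 − €12,392.00 = €1,127.21.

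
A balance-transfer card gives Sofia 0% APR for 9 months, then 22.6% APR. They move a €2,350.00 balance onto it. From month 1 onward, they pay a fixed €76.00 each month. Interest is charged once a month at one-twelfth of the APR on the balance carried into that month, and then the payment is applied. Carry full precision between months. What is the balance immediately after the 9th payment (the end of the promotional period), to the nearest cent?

€1,666.00

Promo months 1–9 at r₀ = 0%/12 = 0; months 10+ at r₁ = 22.6%/12 = 0.0188333.
After month 9 (no interest yet): B = €2,350.00 − 9·€76.00 = €1,666.00.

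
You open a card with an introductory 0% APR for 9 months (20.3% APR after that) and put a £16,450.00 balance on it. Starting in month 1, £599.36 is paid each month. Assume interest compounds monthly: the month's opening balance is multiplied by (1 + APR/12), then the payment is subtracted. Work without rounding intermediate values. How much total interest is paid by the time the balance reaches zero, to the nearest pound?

Promo months 1–9 at r₀ = 0%/12 = 0; months 10+ at r₁ = 20.3%/12 = 0.0169167.
After month 9 (no interest yet): B = £16,450.00 − 9·£599.36 = £11,055.76.
Then at r₁ with £599.36/mo: n₂ = −ln(1 − r₁·B/P)/ln(1+r₁) ≈ 22.30 → 23 more payments.
Total paid = 31·£599.36 + £178.85 = £18,759.01; interest = £18,759.01 − £16,450.00 = £2,309.01.

£2,309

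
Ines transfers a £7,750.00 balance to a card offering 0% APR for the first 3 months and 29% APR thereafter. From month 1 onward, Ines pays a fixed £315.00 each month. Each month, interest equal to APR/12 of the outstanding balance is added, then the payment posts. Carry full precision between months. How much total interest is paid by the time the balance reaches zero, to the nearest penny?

Promo months 1–3 at r₀ = 0%/12 = 0; months 4+ at r₁ = 29%/12 = 0.0241667.
After month 3 (no interest yet): B = £7,750.00 − 3·£315.00 = £6,805.00.
Then at r₁ with £315.00/mo: n₂ = −ln(1 − r₁·B/P)/ln(1+r₁) ≈ 30.92 → 31 more payments.
Total paid = 33·£315.00 + £289.53 = £10,684.53; interest = £10,684.53 − £7,750.00 = £2,934.53.

£2,934.53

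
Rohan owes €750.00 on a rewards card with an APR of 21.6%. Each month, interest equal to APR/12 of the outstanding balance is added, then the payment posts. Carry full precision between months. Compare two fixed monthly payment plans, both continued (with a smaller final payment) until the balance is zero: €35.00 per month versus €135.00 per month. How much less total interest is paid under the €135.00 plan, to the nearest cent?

€158.69

Monthly rate r = 21.6%/12 = 1.8% = 0.018.
At €35.00/mo: n = ⌈−ln(1 − rB₀/P)/ln(1+r)⌉ = 28 payments (last €11.09); total interest = total paid − €750.00 = €206.09.
At €135.00/mo: 6 payments (last €122.40); total interest €47.40.
Interest saved = €206.09 − €47.40 = €158.69.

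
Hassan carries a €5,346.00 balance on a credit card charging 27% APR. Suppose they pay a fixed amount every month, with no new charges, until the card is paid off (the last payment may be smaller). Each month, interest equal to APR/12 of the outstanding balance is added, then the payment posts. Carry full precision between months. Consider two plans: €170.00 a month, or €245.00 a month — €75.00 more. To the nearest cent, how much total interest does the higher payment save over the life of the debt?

€1,958.47

Monthly rate r = 27%/12 = 2.25% = 0.0225.
At €170.00/mo: n = ⌈−ln(1 − rB₀/P)/ln(1+r)⌉ = 56 payments (last €43.97); total interest = total paid − €5,346.00 = €4,047.97.
At €245.00/mo: 31 payments (last €85.50); total interest €2,089.50.
Interest saved = €4,047.97 − €2,089.50 = €1,958.47.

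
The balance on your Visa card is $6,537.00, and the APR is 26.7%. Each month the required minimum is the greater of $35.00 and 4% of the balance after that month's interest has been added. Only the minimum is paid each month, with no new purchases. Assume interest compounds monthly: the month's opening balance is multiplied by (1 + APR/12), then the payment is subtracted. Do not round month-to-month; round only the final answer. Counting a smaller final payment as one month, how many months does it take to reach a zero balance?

144 months

Monthly rate r = 26.7%/12 = 2.225% = 0.02225.
While 4% of the post-interest balance exceeds $35.00, each month B ← (B·(1+r))·(1 − 0.04), i.e. B shrinks by the factor (1+r)·0.96 = 0.98136.
This holds for months 1–109. Entering month 110 the balance is $840.75; 4% of the post-interest balance is now below $35.00, so the flat $35.00 minimum applies from here.
From month 110 a fixed $35.00 at rate r clears $840.75 in 35 more payments. Total: 109 + 35 = 144 months.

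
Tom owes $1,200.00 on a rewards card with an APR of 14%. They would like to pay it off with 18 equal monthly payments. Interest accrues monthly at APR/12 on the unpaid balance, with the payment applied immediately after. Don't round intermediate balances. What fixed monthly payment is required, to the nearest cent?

Monthly rate r = 14%/12 = 1.16667% = 0.0116667.
Level-payment amortization: P = B₀·r / (1 − (1+r)^(−n)) = 1200.00·0.0116667 / (1 − 1.01167^(−18)).
Denominator 1 − (1+r)^(−18) = 0.188429845.
P = 14 / 0.188429845 ≈ 74.30.

$74.30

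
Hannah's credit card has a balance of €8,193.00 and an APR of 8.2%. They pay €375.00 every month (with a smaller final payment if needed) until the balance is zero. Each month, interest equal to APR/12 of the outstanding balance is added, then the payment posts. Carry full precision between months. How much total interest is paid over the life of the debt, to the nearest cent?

€710.73

Monthly rate r = 8.2%/12 = 0.683333% = 0.00683333.
Payoff takes n = ⌈−ln(1 − rB₀/P)/ln(1+r)⌉ = ⌈23.743⌉ = 24 payments; the last is €278.73.
Total paid = 23·€375.00 + €278.73 = €8,903.73.
Total interest = total paid − principal = €8,903.73 − €8,193.00 = €710.73.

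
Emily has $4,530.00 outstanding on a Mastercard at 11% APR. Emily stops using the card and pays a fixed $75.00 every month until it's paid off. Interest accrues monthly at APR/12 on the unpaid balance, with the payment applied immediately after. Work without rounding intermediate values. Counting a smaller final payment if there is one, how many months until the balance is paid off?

89 months

Monthly rate r = 11%/12 = 0.916667% = 0.00916667.
Recurrence: B ← B·(1+r) − $75.00.
Month 1: interest $41.52; balance after payment $4,496.52.
Month 2: interest $41.22; balance after payment $4,462.74.
Closed form: n = −ln(1 − rB₀/P)/ln(1+r) = −ln(0.44633)/ln(1.00917) ≈ 88.405, so the balance reaches zero during payment 89.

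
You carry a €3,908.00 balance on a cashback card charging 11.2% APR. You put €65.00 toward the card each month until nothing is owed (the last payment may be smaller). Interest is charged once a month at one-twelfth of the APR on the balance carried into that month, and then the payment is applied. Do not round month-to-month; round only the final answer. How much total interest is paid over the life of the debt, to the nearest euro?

Monthly rate r = 11.2%/12 = 0.933333% = 0.00933333.
Payoff takes n = ⌈−ln(1 − rB₀/P)/ln(1+r)⌉ = ⌈88.653⌉ = 89 payments; the last is €42.54.
Total paid = 88·€65.00 + €42.54 = €5,762.54.
Total interest = total paid − principal = €5,762.54 − €3,908.00 = €1,854.54.

€1,855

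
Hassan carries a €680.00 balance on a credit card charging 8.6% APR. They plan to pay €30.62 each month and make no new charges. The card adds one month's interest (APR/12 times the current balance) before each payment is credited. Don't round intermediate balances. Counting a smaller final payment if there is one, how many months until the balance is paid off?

25 payments

Monthly rate r = 8.6%/12 = 0.716667% = 0.00716667.
Recurrence: B ← B·(1+r) − €30.62.
Month 1: interest €4.87; balance after payment €654.25.
Month 2: interest €4.69; balance after payment €628.32.
Closed form: n = −ln(1 − rB₀/P)/ln(1+r) = −ln(0.84084)/ln(1.00717) ≈ 24.275, so the balance reaches zero during payment 25.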